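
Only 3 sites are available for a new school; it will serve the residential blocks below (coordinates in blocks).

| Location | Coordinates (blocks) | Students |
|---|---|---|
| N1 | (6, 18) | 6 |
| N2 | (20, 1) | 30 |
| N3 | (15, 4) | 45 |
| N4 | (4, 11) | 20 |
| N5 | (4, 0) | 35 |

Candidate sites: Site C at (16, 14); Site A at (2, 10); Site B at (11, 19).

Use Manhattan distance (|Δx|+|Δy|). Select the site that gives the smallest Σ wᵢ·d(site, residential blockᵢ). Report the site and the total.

Total weighted distance at each candidate:
  Site C (16, 14): total = 2299
  Site A (2, 10): total = 2217
  Site B (11, 19): total = 2911
Minimum is at Site A with total 2217 blocks.

Site A, total 2217 blocks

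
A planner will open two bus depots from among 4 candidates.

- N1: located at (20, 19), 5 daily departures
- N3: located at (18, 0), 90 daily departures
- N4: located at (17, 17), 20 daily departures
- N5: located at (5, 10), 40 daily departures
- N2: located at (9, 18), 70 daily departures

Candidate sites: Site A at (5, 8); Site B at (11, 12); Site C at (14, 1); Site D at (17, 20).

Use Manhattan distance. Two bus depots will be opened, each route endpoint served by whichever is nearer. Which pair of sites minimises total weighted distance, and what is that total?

Evaluate every pair (each demand assigned to the nearer of the two):
  {Site B, Site C}: total = 1630
  {Site C, Site D}: total = 1950
  {Site A, Site C}: total = 2010
  {Site A, Site B}: total = 2650
  {Site B, Site D}: total = 2670
  {Site A, Site D}: total = 2750
Best pair: {Site B, Site C} with total 1630.

{Site B, Site C}, total 1630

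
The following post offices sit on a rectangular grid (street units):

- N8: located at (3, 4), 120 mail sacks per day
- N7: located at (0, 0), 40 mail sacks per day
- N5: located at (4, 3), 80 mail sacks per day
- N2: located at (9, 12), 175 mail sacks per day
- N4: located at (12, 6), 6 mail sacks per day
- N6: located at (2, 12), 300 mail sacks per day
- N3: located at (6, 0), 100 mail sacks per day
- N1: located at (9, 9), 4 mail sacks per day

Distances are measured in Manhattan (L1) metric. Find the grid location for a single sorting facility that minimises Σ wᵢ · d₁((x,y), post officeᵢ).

Manhattan distance separates: Σwᵢ(|x−xᵢ|+|y−yᵢ|) = Σwᵢ|x−xᵢ| + Σwᵢ|y−yᵢ|, so x and y are optimised independently as 1-D weighted medians.
Total weight W = 825; half = 412.5.
x-coordinate, sorted with cumulative weight:
  x=0 (N7, w=40) cum 40
  x=2 (N6, w=300) cum 340
  x=3 (N8, w=120) cum 460  ← median
  x=4 (N5, w=80) cum 540
  x=6 (N3, w=100) cum 640
  x=9 (N2, w=175) cum 815
  x=9 (N1, w=4) cum 819
  x=12 (N4, w=6) cum 825
⇒ x* = 3
y-coordinate, sorted with cumulative weight:
  y=0 (N7, w=40) cum 40
  y=0 (N3, w=100) cum 140
  y=3 (N5, w=80) cum 220
  y=4 (N8, w=120) cum 340
  y=6 (N4, w=6) cum 346
  y=9 (N1, w=4) cum 350
  y=12 (N2, w=175) cum 525  ← median
  y=12 (N6, w=300) cum 825
⇒ y* = 12

(3, 12)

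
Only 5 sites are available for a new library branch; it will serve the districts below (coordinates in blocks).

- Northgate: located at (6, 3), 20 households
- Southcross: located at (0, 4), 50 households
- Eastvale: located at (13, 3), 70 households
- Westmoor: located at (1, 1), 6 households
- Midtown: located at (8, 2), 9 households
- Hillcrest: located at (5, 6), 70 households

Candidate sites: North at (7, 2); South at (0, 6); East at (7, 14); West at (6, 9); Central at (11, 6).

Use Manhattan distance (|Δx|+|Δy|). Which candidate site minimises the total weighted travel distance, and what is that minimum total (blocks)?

Total weighted distance at each candidate:
  North (7, 2): total = 1451
  South (0, 6): total = 1894
  East (7, 14): total = 3211
  West (6, 9): total = 2019
  Central (11, 6): total = 1733
Minimum is at North with total 1451 blocks.

North, total 1451 blocks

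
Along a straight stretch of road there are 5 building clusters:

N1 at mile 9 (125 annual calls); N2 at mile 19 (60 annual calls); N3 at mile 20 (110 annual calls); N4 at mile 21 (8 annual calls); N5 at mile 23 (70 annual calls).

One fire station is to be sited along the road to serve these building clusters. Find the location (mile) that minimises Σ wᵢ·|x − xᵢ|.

For a sum of weighted absolute distances on a line, the optimum is the weighted median (not the mean). Total weight W = 373; half-weight = 186.5.
Sort by position and accumulate weight:
  mile 9 (N1, w=125) → cum 125
  mile 19 (N2, w=60) → cum 185
  mile 20 (N3, w=110) → cum 295  ≥ 186.5 → median here
  mile 21 (N4, w=8) → cum 303
  mile 23 (N5, w=70) → cum 373
Optimal location: mile 20.

x = 20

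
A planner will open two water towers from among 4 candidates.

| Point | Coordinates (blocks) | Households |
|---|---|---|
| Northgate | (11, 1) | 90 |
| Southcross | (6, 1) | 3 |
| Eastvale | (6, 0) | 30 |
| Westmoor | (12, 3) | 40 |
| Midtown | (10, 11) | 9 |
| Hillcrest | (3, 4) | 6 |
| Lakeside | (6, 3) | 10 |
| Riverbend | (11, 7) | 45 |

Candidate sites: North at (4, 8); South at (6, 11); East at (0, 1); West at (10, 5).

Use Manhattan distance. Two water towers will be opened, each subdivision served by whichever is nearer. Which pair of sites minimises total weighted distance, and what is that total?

Evaluate every pair (each demand assigned to the nearer of the two):
  {East, West}: total = 1123
  {North, West}: total = 1183
  {South, West}: total = 1183
  {North, East}: total = 2279
  {South, East}: total = 2335
  {North, South}: total = 2603
Best pair: {East, West} with total 1123.

{East, West}, total 1123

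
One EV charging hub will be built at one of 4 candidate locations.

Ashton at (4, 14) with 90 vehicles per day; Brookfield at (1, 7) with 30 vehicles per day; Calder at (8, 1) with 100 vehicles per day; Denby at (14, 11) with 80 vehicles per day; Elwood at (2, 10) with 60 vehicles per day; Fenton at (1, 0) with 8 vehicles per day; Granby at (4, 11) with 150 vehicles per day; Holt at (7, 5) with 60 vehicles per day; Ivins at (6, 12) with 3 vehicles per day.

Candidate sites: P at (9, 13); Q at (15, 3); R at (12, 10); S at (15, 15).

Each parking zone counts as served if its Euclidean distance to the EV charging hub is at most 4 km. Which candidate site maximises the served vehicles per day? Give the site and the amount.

Coverage radius r = 4 km; a point is covered iff (Δx)²+(Δy)² ≤ 4² = 16.
  P (9, 13): covers {Ivins} → 3
  Q (15, 3): covers {none} → 0
  R (12, 10): covers {Denby} → 80
  S (15, 15): covers {none} → 0
Maximum coverage at R: 80 vehicles per day.

R, covering 80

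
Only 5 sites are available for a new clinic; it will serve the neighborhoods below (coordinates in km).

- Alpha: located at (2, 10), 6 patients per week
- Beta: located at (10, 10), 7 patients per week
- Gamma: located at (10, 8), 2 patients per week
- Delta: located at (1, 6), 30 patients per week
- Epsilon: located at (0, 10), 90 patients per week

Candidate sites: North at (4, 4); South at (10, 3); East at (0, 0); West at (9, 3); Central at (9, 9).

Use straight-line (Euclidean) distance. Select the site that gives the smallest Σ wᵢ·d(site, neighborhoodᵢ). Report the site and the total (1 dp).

North, total 868.9 km

Total weighted distance at each candidate:
  North (4, 4): total = 868.9
  South (10, 3): total = 1506.0
  East (0, 0): total = 1268.3
  West (9, 3): total = 1401.6
  Central (9, 9): total = 1126.5
Minimum is at North with total 868.9 km.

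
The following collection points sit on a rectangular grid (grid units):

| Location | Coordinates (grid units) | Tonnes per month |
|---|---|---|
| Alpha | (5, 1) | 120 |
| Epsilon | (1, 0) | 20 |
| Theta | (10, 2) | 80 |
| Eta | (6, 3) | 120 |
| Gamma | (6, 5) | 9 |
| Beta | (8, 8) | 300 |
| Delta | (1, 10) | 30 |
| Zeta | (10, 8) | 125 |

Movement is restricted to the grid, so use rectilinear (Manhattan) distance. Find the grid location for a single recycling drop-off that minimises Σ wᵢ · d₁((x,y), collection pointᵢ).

Manhattan distance separates: Σwᵢ(|x−xᵢ|+|y−yᵢ|) = Σwᵢ|x−xᵢ| + Σwᵢ|y−yᵢ|, so x and y are optimised independently as 1-D weighted medians.
Total weight W = 804; half = 402.
x-coordinate, sorted with cumulative weight:
  x=1 (Epsilon, w=20) cum 20
  x=1 (Delta, w=30) cum 50
  x=5 (Alpha, w=120) cum 170
  x=6 (Eta, w=120) cum 290
  x=6 (Gamma, w=9) cum 299
  x=8 (Beta, w=300) cum 599  ← median
  x=10 (Theta, w=80) cum 679
  x=10 (Zeta, w=125) cum 804
⇒ x* = 8
y-coordinate, sorted with cumulative weight:
  y=0 (Epsilon, w=20) cum 20
  y=1 (Alpha, w=120) cum 140
  y=2 (Theta, w=80) cum 220
  y=3 (Eta, w=120) cum 340
  y=5 (Gamma, w=9) cum 349
  y=8 (Beta, w=300) cum 649  ← median
  y=8 (Zeta, w=125) cum 774
  y=10 (Delta, w=30) cum 804
⇒ y* = 8

(8, 8)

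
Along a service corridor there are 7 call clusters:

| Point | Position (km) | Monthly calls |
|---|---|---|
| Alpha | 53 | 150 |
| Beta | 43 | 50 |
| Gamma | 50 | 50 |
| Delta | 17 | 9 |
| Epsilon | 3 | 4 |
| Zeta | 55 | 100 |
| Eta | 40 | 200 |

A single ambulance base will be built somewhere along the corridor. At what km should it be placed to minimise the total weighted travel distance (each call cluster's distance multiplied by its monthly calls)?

For a sum of weighted absolute distances on a line, the optimum is the weighted median (not the mean). Total weight W = 563; half-weight = 281.5.
Sort by position and accumulate weight:
  km 3 (Epsilon, w=4) → cum 4
  km 17 (Delta, w=9) → cum 13
  km 40 (Eta, w=200) → cum 213
  km 43 (Beta, w=50) → cum 263
  km 50 (Gamma, w=50) → cum 313  ≥ 281.5 → median here
  km 53 (Alpha, w=150) → cum 463
  km 55 (Zeta, w=100) → cum 563
Optimal location: km 50.

x = 50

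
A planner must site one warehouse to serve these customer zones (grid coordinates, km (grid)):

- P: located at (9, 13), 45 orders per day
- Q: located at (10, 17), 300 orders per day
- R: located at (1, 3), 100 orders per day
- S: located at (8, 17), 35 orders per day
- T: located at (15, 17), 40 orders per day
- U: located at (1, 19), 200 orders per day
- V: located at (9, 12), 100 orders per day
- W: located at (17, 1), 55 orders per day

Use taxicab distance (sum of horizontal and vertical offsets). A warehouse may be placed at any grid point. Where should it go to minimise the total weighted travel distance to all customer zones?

(9, 17)

Manhattan distance separates: Σwᵢ(|x−xᵢ|+|y−yᵢ|) = Σwᵢ|x−xᵢ| + Σwᵢ|y−yᵢ|, so x and y are optimised independently as 1-D weighted medians.
Total weight W = 875; half = 437.5.
x-coordinate, sorted with cumulative weight:
  x=1 (R, w=100) cum 100
  x=1 (U, w=200) cum 300
  x=8 (S, w=35) cum 335
  x=9 (P, w=45) cum 380
  x=9 (V, w=100) cum 480  ← median
  x=10 (Q, w=300) cum 780
  x=15 (T, w=40) cum 820
  x=17 (W, w=55) cum 875
⇒ x* = 9
y-coordinate, sorted with cumulative weight:
  y=1 (W, w=55) cum 55
  y=3 (R, w=100) cum 155
  y=12 (V, w=100) cum 255
  y=13 (P, w=45) cum 300
  y=17 (Q, w=300) cum 600  ← median
  y=17 (S, w=35) cum 635
  y=17 (T, w=40) cum 675
  y=19 (U, w=200) cum 875
⇒ y* = 17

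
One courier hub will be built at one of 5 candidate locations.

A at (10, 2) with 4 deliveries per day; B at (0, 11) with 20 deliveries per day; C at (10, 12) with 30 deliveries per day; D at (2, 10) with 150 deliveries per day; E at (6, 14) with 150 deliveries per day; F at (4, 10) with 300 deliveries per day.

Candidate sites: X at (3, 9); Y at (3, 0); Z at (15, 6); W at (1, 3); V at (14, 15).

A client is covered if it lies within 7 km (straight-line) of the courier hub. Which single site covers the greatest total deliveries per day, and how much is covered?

X, covering 620

Coverage radius r = 7 km; a point is covered iff (Δx)²+(Δy)² ≤ 7² = 49.
  X (3, 9): covers {B, D, E, F} → 620
  Y (3, 0): covers {none} → 0
  Z (15, 6): covers {A} → 4
  W (1, 3): covers {none} → 0
  V (14, 15): covers {C} → 30
Maximum coverage at X: 620 deliveries per day.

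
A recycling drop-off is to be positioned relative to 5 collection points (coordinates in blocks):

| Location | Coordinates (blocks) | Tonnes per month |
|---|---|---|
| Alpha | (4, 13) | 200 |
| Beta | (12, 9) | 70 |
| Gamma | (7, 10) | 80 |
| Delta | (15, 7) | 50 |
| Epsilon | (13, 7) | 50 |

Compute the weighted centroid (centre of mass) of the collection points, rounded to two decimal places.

(8.00, 10.51)

The minimiser of Σwᵢ‖p−pᵢ‖² is the weighted centroid p* = (Σwᵢpᵢ)/(Σwᵢ).
Σwᵢ = 450.
Σwᵢxᵢ = 200·4 + 70·12 + 80·7 + 50·15 + 50·13 = 3600.
Σwᵢyᵢ = 200·13 + 70·9 + 80·10 + 50·7 + 50·7 = 4730.
x* = 3600/450 = 8.00, y* = 4730/450 = 10.51.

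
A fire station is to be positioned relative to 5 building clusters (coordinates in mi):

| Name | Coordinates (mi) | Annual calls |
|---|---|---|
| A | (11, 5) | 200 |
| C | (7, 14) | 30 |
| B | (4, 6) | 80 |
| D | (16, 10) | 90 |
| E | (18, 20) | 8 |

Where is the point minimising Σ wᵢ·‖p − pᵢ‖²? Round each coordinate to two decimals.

(10.57, 7.25)

The minimiser of Σwᵢ‖p−pᵢ‖² is the weighted centroid p* = (Σwᵢpᵢ)/(Σwᵢ).
Σwᵢ = 408.
Σwᵢxᵢ = 200·11 + 30·7 + 80·4 + 90·16 + 8·18 = 4314.
Σwᵢyᵢ = 200·5 + 30·14 + 80·6 + 90·10 + 8·20 = 2960.
x* = 4314/408 = 10.57, y* = 2960/408 = 7.25.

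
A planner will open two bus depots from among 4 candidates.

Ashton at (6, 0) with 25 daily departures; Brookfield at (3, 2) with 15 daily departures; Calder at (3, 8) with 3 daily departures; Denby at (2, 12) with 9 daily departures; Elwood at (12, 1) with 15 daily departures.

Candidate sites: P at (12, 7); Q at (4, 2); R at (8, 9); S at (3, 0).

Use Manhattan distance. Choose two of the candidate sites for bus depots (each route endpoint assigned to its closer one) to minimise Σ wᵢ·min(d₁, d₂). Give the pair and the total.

Evaluate every pair (each demand assigned to the nearer of the two):
  {P, Q}: total = 334
  {P, S}: total = 336
  {Q, R}: total = 349
  {Q, S}: total = 354
  {R, S}: total = 354
  {P, R}: total = 644
Best pair: {P, Q} with total 334.

{P, Q}, total 334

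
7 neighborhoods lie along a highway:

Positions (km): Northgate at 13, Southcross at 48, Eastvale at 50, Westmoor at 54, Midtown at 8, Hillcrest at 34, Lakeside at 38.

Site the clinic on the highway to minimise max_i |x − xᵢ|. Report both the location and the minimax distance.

The 1-center on a line is the midpoint of the two extreme points: leftmost at 8, rightmost at 54.
Optimal location = (8 + 54)/2 = 31; maximum distance = (54 − 8)/2 = 23.

location 31, max distance 23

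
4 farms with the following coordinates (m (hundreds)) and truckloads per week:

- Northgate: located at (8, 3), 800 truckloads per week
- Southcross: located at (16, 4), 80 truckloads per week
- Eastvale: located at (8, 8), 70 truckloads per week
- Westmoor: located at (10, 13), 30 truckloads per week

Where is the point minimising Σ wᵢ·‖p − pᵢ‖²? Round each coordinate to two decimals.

The minimiser of Σwᵢ‖p−pᵢ‖² is the weighted centroid p* = (Σwᵢpᵢ)/(Σwᵢ).
Σwᵢ = 980.
Σwᵢxᵢ = 800·8 + 80·16 + 70·8 + 30·10 = 8540.
Σwᵢyᵢ = 800·3 + 80·4 + 70·8 + 30·13 = 3670.
x* = 8540/980 = 8.71, y* = 3670/980 = 3.74.

(8.71, 3.74)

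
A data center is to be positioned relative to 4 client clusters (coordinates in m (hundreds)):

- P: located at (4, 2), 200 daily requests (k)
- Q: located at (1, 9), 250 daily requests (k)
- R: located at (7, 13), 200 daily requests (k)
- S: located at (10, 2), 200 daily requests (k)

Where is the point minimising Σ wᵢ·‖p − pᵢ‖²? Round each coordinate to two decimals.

The minimiser of Σwᵢ‖p−pᵢ‖² is the weighted centroid p* = (Σwᵢpᵢ)/(Σwᵢ).
Σwᵢ = 850.
Σwᵢxᵢ = 200·4 + 250·1 + 200·7 + 200·10 = 4450.
Σwᵢyᵢ = 200·2 + 250·9 + 200·13 + 200·2 = 5650.
x* = 4450/850 = 5.24, y* = 5650/850 = 6.65.

(5.24, 6.65)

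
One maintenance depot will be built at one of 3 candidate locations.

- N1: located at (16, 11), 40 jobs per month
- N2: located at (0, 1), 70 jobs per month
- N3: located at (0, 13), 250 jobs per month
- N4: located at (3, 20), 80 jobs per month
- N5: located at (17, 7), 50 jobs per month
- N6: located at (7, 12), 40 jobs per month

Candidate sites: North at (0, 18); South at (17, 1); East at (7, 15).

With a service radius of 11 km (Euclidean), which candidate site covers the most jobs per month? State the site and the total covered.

East, covering 410

Coverage radius r = 11 km; a point is covered iff (Δx)²+(Δy)² ≤ 11² = 121.
  North (0, 18): covers {N3, N4, N6} → 370
  South (17, 1): covers {N1, N5} → 90
  East (7, 15): covers {N1, N3, N4, N6} → 410
Maximum coverage at East: 410 jobs per month.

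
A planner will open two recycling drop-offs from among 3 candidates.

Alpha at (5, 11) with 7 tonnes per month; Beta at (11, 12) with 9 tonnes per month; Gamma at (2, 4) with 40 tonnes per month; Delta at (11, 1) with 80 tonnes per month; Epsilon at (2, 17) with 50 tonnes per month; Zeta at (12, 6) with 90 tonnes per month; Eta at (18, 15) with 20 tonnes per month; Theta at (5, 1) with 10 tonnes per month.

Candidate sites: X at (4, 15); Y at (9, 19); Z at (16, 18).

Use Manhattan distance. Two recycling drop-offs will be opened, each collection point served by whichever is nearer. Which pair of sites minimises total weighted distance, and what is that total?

Evaluate every pair (each demand assigned to the nearer of the two):
  {X, Z}: total = 4215
  {X, Y}: total = 4286
  {Y, Z}: total = 4855
Best pair: {X, Z} with total 4215.

{X, Z}, total 4215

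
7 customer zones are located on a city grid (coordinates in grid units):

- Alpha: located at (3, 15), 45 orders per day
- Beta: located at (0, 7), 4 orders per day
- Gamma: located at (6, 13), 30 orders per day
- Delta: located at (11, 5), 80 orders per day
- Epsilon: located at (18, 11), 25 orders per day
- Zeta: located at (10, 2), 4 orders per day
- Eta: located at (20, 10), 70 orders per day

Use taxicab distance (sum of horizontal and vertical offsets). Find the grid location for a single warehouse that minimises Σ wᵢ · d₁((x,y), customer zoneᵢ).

Manhattan distance separates: Σwᵢ(|x−xᵢ|+|y−yᵢ|) = Σwᵢ|x−xᵢ| + Σwᵢ|y−yᵢ|, so x and y are optimised independently as 1-D weighted medians.
Total weight W = 258; half = 129.
x-coordinate, sorted with cumulative weight:
  x=0 (Beta, w=4) cum 4
  x=3 (Alpha, w=45) cum 49
  x=6 (Gamma, w=30) cum 79
  x=10 (Zeta, w=4) cum 83
  x=11 (Delta, w=80) cum 163  ← median
  x=18 (Epsilon, w=25) cum 188
  x=20 (Eta, w=70) cum 258
⇒ x* = 11
y-coordinate, sorted with cumulative weight:
  y=2 (Zeta, w=4) cum 4
  y=5 (Delta, w=80) cum 84
  y=7 (Beta, w=4) cum 88
  y=10 (Eta, w=70) cum 158  ← median
  y=11 (Epsilon, w=25) cum 183
  y=13 (Gamma, w=30) cum 213
  y=15 (Alpha, w=45) cum 258
⇒ y* = 10

(11, 10)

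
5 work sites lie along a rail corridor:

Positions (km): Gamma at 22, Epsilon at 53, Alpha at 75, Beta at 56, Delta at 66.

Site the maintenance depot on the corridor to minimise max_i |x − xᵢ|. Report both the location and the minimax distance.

The 1-center on a line is the midpoint of the two extreme points: leftmost at 22, rightmost at 75.
Optimal location = (22 + 75)/2 = 48.5; maximum distance = (75 − 22)/2 = 26.5.

location 48.5, max distance 26.5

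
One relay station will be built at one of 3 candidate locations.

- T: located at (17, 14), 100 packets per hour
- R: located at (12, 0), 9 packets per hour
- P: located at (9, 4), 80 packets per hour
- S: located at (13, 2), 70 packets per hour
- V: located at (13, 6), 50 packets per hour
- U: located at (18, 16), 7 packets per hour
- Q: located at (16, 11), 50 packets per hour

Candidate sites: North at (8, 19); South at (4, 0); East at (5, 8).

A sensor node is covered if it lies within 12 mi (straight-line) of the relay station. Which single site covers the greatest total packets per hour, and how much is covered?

East, covering 259

Coverage radius r = 12 mi; a point is covered iff (Δx)²+(Δy)² ≤ 12² = 144.
  North (8, 19): covers {T, U, Q} → 157
  South (4, 0): covers {R, P, S, V} → 209
  East (5, 8): covers {R, P, S, V, Q} → 259
Maximum coverage at East: 259 packets per hour.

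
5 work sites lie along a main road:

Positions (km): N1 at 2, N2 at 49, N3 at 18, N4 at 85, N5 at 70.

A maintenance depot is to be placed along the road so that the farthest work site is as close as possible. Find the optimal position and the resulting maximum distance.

location 43.5, max distance 41.5

The 1-center on a line is the midpoint of the two extreme points: leftmost at 2, rightmost at 85.
Optimal location = (2 + 85)/2 = 43.5; maximum distance = (85 − 2)/2 = 41.5.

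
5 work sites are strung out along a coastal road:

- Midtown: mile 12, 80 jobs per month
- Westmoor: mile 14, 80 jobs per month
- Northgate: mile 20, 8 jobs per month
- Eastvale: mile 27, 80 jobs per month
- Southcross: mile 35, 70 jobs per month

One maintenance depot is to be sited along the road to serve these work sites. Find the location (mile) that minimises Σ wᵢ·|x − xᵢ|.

x = 14

For a sum of weighted absolute distances on a line, the optimum is the weighted median (not the mean). Total weight W = 318; half-weight = 159.
Sort by position and accumulate weight:
  mile 12 (Midtown, w=80) → cum 80
  mile 14 (Westmoor, w=80) → cum 160  ≥ 159 → median here
  mile 20 (Northgate, w=8) → cum 168
  mile 27 (Eastvale, w=80) → cum 248
  mile 35 (Southcross, w=70) → cum 318
Optimal location: mile 14.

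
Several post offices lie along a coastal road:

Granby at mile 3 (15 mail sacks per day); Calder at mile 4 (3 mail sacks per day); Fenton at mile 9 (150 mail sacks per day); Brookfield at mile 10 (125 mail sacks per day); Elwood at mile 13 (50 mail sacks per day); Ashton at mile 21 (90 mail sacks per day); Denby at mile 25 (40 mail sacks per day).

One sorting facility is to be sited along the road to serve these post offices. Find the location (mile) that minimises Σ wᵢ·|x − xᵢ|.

x = 10

For a sum of weighted absolute distances on a line, the optimum is the weighted median (not the mean). Total weight W = 473; half-weight = 236.5.
Sort by position and accumulate weight:
  mile 3 (Granby, w=15) → cum 15
  mile 4 (Calder, w=3) → cum 18
  mile 9 (Fenton, w=150) → cum 168
  mile 10 (Brookfield, w=125) → cum 293  ≥ 236.5 → median here
  mile 13 (Elwood, w=50) → cum 343
  mile 21 (Ashton, w=90) → cum 433
  mile 25 (Denby, w=40) → cum 473
Optimal location: mile 10.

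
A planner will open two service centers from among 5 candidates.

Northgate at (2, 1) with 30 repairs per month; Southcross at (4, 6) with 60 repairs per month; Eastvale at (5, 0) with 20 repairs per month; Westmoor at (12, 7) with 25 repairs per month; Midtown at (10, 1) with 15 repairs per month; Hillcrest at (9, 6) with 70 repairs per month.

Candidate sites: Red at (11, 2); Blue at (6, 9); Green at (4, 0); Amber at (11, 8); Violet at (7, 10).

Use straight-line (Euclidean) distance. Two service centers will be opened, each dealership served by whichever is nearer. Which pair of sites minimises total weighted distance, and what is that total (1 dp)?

{Green, Amber}, total 771.7

Evaluate every pair (each demand assigned to the nearer of the two):
  {Green, Amber}: total = 771.7
  {Blue, Green}: total = 849.8
  {Red, Green}: total = 908.8
  {Green, Violet}: total = 937.1
  {Blue, Amber}: total = 1005.2
  {Red, Blue}: total = 1056.8
  {Red, Amber}: total = 1089.5
  {Amber, Violet}: total = 1148.3
  {Red, Violet}: total = 1159.9
  {Blue, Violet}: total = 1242.7
Best pair: {Green, Amber} with total 771.7.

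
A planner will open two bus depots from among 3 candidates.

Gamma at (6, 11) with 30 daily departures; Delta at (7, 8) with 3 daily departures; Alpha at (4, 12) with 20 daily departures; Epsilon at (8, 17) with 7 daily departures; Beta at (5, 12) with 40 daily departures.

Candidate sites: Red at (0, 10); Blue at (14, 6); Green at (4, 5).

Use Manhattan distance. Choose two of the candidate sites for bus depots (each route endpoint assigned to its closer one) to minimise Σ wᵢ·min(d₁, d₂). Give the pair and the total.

{Red, Green}, total 733

Evaluate every pair (each demand assigned to the nearer of the two):
  {Red, Green}: total = 733
  {Red, Blue}: total = 742
  {Blue, Green}: total = 830
Best pair: {Red, Green} with total 733.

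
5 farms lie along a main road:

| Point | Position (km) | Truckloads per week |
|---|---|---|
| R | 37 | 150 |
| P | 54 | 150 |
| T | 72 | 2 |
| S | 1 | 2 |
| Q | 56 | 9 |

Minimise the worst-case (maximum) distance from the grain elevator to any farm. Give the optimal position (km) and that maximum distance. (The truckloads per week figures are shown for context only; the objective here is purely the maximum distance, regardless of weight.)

location 36.5, max distance 35.5

The 1-center on a line is the midpoint of the two extreme points: leftmost at 1, rightmost at 72.
Optimal location = (1 + 72)/2 = 36.5; maximum distance = (72 − 1)/2 = 35.5.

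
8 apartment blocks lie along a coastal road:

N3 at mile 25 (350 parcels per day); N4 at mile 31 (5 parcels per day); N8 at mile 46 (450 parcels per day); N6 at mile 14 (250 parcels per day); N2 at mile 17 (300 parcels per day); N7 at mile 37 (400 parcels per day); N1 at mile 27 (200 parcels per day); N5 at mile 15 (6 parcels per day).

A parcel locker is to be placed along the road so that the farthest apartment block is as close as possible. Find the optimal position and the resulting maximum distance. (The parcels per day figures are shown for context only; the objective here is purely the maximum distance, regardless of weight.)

The 1-center on a line is the midpoint of the two extreme points: leftmost at 14, rightmost at 46.
Optimal location = (14 + 46)/2 = 30; maximum distance = (46 − 14)/2 = 16.

location 30, max distance 16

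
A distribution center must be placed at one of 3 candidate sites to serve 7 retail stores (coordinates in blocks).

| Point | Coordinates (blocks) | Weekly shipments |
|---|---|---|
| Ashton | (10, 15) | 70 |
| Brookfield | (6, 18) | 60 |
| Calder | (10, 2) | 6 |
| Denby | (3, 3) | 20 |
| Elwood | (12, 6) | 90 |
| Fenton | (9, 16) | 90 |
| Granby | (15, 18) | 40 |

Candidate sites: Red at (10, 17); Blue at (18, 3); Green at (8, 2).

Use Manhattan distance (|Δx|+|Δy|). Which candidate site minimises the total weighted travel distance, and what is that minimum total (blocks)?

Red, total 2540 blocks

Total weighted distance at each candidate:
  Red (10, 17): total = 2540
  Blue (18, 3): total = 6884
  Green (8, 2): total = 5252
Minimum is at Red with total 2540 blocks.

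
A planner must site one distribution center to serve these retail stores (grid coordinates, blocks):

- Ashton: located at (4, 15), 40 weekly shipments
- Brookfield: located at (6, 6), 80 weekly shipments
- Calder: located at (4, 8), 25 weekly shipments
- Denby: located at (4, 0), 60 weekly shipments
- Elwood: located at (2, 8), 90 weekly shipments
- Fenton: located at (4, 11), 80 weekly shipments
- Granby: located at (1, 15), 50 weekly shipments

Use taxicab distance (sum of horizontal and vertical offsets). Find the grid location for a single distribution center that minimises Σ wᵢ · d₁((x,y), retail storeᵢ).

(4, 8)

Manhattan distance separates: Σwᵢ(|x−xᵢ|+|y−yᵢ|) = Σwᵢ|x−xᵢ| + Σwᵢ|y−yᵢ|, so x and y are optimised independently as 1-D weighted medians.
Total weight W = 425; half = 212.5.
x-coordinate, sorted with cumulative weight:
  x=1 (Granby, w=50) cum 50
  x=2 (Elwood, w=90) cum 140
  x=4 (Ashton, w=40) cum 180
  x=4 (Calder, w=25) cum 205
  x=4 (Denby, w=60) cum 265  ← median
  x=4 (Fenton, w=80) cum 345
  x=6 (Brookfield, w=80) cum 425
⇒ x* = 4
y-coordinate, sorted with cumulative weight:
  y=0 (Denby, w=60) cum 60
  y=6 (Brookfield, w=80) cum 140
  y=8 (Calder, w=25) cum 165
  y=8 (Elwood, w=90) cum 255  ← median
  y=11 (Fenton, w=80) cum 335
  y=15 (Ashton, w=40) cum 375
  y=15 (Granby, w=50) cum 425
⇒ y* = 8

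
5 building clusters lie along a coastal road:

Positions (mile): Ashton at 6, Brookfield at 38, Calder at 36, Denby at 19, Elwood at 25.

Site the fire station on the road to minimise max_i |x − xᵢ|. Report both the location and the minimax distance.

location 22, max distance 16

The 1-center on a line is the midpoint of the two extreme points: leftmost at 6, rightmost at 38.
Optimal location = (6 + 38)/2 = 22; maximum distance = (38 − 6)/2 = 16.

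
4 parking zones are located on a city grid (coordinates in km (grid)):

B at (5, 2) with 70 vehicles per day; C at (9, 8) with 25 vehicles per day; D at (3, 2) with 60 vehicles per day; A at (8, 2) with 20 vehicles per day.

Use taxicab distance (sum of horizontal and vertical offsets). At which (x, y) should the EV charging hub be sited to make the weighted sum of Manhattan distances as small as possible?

Manhattan distance separates: Σwᵢ(|x−xᵢ|+|y−yᵢ|) = Σwᵢ|x−xᵢ| + Σwᵢ|y−yᵢ|, so x and y are optimised independently as 1-D weighted medians.
Total weight W = 175; half = 87.5.
x-coordinate, sorted with cumulative weight:
  x=3 (D, w=60) cum 60
  x=5 (B, w=70) cum 130  ← median
  x=8 (A, w=20) cum 150
  x=9 (C, w=25) cum 175
⇒ x* = 5
y-coordinate, sorted with cumulative weight:
  y=2 (B, w=70) cum 70
  y=2 (D, w=60) cum 130  ← median
  y=2 (A, w=20) cum 150
  y=8 (C, w=25) cum 175
⇒ y* = 2

(5, 2)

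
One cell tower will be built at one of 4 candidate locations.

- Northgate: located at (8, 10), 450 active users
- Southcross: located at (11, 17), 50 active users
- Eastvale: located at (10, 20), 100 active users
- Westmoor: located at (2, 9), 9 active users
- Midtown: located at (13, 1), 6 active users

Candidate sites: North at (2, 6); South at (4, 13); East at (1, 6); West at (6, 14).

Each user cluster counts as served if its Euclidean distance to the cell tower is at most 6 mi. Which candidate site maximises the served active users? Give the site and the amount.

West, covering 500

Coverage radius r = 6 mi; a point is covered iff (Δx)²+(Δy)² ≤ 6² = 36.
  North (2, 6): covers {Westmoor} → 9
  South (4, 13): covers {Northgate, Westmoor} → 459
  East (1, 6): covers {Westmoor} → 9
  West (6, 14): covers {Northgate, Southcross} → 500
Maximum coverage at West: 500 active users.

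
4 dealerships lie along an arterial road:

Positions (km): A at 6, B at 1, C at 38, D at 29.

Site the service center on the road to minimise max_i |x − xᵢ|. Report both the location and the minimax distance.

location 19.5, max distance 18.5

The 1-center on a line is the midpoint of the two extreme points: leftmost at 1, rightmost at 38.
Optimal location = (1 + 38)/2 = 19.5; maximum distance = (38 − 1)/2 = 18.5.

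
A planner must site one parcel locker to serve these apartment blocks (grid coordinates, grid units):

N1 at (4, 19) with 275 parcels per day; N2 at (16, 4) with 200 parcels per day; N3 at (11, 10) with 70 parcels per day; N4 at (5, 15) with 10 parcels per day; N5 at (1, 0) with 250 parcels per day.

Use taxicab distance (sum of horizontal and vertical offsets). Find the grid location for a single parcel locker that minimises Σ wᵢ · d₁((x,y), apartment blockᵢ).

Manhattan distance separates: Σwᵢ(|x−xᵢ|+|y−yᵢ|) = Σwᵢ|x−xᵢ| + Σwᵢ|y−yᵢ|, so x and y are optimised independently as 1-D weighted medians.
Total weight W = 805; half = 402.5.
x-coordinate, sorted with cumulative weight:
  x=1 (N5, w=250) cum 250
  x=4 (N1, w=275) cum 525  ← median
  x=5 (N4, w=10) cum 535
  x=11 (N3, w=70) cum 605
  x=16 (N2, w=200) cum 805
⇒ x* = 4
y-coordinate, sorted with cumulative weight:
  y=0 (N5, w=250) cum 250
  y=4 (N2, w=200) cum 450  ← median
  y=10 (N3, w=70) cum 520
  y=15 (N4, w=10) cum 530
  y=19 (N1, w=275) cum 805
⇒ y* = 4

(4, 4)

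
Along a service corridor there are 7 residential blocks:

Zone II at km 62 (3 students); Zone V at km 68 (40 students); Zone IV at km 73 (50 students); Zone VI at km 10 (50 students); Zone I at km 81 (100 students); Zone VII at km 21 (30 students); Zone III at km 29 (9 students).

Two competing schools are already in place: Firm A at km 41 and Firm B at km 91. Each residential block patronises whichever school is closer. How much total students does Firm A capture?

The indifferent point is the midpoint (41+91)/2 = 66; residential blocks left of it (closer to Firm A at 41) go to Firm A, those right go to Firm B.
  Zone VI at 10 (w=50) → Firm A
  Zone VII at 21 (w=30) → Firm A
  Zone III at 29 (w=9) → Firm A
  Zone II at 62 (w=3) → Firm A
  Zone V at 68 (w=40) → Firm B
  Zone IV at 73 (w=50) → Firm B
  Zone I at 81 (w=100) → Firm B
Firm A captures 92; Firm B captures 190.

92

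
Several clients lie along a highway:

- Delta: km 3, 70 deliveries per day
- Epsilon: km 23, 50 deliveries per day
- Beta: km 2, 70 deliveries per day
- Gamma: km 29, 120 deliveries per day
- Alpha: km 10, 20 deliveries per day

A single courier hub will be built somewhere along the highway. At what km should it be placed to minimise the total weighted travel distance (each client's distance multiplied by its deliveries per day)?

x = 23

For a sum of weighted absolute distances on a line, the optimum is the weighted median (not the mean). Total weight W = 330; half-weight = 165.
Sort by position and accumulate weight:
  km 2 (Beta, w=70) → cum 70
  km 3 (Delta, w=70) → cum 140
  km 10 (Alpha, w=20) → cum 160
  km 23 (Epsilon, w=50) → cum 210  ≥ 165 → median here
  km 29 (Gamma, w=120) → cum 330
Optimal location: km 23.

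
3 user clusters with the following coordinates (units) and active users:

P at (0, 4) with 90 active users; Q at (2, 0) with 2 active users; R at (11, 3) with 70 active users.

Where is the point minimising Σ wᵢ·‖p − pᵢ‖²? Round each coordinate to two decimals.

(4.78, 3.52)

The minimiser of Σwᵢ‖p−pᵢ‖² is the weighted centroid p* = (Σwᵢpᵢ)/(Σwᵢ).
Σwᵢ = 162.
Σwᵢxᵢ = 90·0 + 2·2 + 70·11 = 774.
Σwᵢyᵢ = 90·4 + 2·0 + 70·3 = 570.
x* = 774/162 = 4.78, y* = 570/162 = 3.52.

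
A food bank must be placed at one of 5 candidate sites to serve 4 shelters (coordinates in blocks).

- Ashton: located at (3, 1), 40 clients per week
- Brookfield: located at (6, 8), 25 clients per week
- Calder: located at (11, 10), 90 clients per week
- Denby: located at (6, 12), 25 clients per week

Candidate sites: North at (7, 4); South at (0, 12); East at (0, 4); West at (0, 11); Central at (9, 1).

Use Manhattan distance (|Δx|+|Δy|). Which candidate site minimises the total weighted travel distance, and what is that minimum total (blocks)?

Total weighted distance at each candidate:
  North (7, 4): total = 1530
  South (0, 12): total = 2130
  East (0, 4): total = 2370
  West (0, 11): total = 2000
  Central (9, 1): total = 1830
Minimum is at North with total 1530 blocks.

North, total 1530 blocks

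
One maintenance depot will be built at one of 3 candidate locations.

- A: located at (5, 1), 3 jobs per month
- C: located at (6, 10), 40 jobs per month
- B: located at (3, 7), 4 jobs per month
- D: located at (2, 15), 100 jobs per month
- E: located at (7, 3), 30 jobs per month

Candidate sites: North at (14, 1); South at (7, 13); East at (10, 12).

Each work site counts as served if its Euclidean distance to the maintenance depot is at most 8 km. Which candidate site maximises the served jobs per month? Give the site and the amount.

South, covering 144

Coverage radius r = 8 km; a point is covered iff (Δx)²+(Δy)² ≤ 8² = 64.
  North (14, 1): covers {E} → 30
  South (7, 13): covers {C, B, D} → 144
  East (10, 12): covers {C} → 40
Maximum coverage at South: 144 jobs per month.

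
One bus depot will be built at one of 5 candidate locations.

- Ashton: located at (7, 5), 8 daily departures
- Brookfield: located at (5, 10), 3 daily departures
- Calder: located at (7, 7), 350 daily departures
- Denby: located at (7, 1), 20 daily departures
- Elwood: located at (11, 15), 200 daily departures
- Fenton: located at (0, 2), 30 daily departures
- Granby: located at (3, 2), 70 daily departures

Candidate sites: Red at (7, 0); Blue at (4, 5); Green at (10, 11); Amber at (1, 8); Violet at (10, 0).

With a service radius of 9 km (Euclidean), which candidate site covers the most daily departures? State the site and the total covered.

Coverage radius r = 9 km; a point is covered iff (Δx)²+(Δy)² ≤ 9² = 81.
  Red (7, 0): covers {Ashton, Calder, Denby, Fenton, Granby} → 478
  Blue (4, 5): covers {Ashton, Brookfield, Calder, Denby, Fenton, Granby} → 481
  Green (10, 11): covers {Ashton, Brookfield, Calder, Elwood} → 561
  Amber (1, 8): covers {Ashton, Brookfield, Calder, Fenton, Granby} → 461
  Violet (10, 0): covers {Ashton, Calder, Denby, Granby} → 448
Maximum coverage at Green: 561 daily departures.

Green, covering 561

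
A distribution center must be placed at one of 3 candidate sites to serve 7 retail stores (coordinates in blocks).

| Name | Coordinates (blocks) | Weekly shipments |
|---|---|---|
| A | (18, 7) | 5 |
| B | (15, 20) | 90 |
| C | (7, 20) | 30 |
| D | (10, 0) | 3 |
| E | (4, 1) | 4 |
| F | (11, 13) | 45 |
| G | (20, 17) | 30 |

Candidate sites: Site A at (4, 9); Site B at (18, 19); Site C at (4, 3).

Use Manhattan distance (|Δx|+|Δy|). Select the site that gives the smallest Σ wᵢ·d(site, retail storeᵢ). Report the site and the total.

Total weighted distance at each candidate:
  Site A (4, 9): total = 3772
  Site B (18, 19): total = 1694
  Site C (4, 3): total = 4910
Minimum is at Site B with total 1694 blocks.

Site B, total 1694 blocks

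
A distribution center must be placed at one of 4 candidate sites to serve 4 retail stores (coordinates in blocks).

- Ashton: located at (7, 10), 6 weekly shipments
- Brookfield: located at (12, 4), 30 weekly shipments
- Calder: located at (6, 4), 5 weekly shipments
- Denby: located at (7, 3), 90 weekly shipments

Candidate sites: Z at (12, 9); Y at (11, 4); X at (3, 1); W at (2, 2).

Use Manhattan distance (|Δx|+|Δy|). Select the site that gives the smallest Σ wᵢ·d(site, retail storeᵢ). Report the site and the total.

Total weighted distance at each candidate:
  Z (12, 9): total = 1231
  Y (11, 4): total = 565
  X (3, 1): total = 1008
  W (2, 2): total = 1008
Minimum is at Y with total 565 blocks.

Y, total 565 blocks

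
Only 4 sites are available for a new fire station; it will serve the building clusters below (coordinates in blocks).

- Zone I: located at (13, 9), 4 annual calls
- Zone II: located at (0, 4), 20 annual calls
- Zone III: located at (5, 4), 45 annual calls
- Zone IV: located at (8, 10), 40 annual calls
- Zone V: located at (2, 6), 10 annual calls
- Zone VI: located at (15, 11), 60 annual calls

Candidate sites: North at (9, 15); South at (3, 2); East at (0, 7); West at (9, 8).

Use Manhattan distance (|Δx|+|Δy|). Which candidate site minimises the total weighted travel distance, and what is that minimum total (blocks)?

West, total 1390 blocks

Total weighted distance at each candidate:
  North (9, 15): total = 2115
  South (3, 2): total = 2178
  East (0, 7): total = 2090
  West (9, 8): total = 1390
Minimum is at West with total 1390 blocks.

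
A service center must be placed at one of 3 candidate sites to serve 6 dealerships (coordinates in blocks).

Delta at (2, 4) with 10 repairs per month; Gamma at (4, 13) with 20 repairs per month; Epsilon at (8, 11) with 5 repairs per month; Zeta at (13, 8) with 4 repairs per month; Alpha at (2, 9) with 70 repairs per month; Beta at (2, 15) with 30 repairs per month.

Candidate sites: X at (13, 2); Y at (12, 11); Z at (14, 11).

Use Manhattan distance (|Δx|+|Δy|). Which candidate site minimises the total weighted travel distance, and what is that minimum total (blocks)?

Y, total 1666 blocks

Total weighted distance at each candidate:
  X (13, 2): total = 2604
  Y (12, 11): total = 1666
  Z (14, 11): total = 1936
Minimum is at Y with total 1666 blocks.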